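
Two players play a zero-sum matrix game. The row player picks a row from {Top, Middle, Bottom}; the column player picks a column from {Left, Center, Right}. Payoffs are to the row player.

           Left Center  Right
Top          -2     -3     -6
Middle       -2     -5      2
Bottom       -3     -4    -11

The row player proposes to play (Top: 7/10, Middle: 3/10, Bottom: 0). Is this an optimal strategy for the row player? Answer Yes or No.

Against Left this mix gives (7/10)·(-2) + (3/10)·(-2) = -2.
Against Center this mix gives (7/10)·(-3) + (3/10)·(-5) = -18/5.
Against Right this mix gives (7/10)·(-6) + (3/10)·2 = -18/5.
All of the column player's active replies (Center, Right) yield -18/5, and no column does worse for the row player. The mix makes the column player indifferent and guarantees -18/5, so it is optimal.

Yes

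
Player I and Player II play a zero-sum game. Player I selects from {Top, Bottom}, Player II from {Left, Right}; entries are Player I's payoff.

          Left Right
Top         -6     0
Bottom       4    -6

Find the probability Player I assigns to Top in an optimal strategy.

Row minima: Top → -6, Bottom → -6; maximin = -6.
Column maxima: Left → 4, Right → 0; minimax = 0.
-6 ≠ 0, so there is no saddle point; optimal play is mixed.
Let Player I play Top with probability p. Expected payoff against Left: (-6)p + 4(1−p) = −10p + 4; against Right: 0p + (-6)(1−p) = 6p − 6.
Setting these equal: −10p + 4 = 6p − 6 ⇒ −16p = -10 ⇒ p = 5/8, and the value is (-10)·(5/8) + 4 = -9/4.
For Player II: with q = P(Left), equating Top's and Bottom's payoffs gives −6q = 10q − 6 ⇒ q = 3/8.

5/8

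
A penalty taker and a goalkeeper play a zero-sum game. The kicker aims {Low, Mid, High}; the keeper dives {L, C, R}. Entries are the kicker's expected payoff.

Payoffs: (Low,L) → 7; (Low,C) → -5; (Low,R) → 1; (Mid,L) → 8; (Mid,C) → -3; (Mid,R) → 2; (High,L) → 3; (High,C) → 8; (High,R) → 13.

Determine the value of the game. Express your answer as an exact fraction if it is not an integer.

Row minima: Low → -5, Mid → -3, High → 3; maximin = 3.
Column maxima: L → 8, C → 8, R → 13; minimax = 8.
3 ≠ 8, so there is no saddle point; optimal play is mixed.
Low is strictly dominated by Mid, so the kicker never plays it.
R is strictly dominated by C (it gives the kicker strictly more in every row), so the keeper never plays it.
On the remaining 2×2 (Mid, High vs L, C):
Let the kicker play Mid with probability p. Expected payoff against L: 8p + 3(1−p) = 5p + 3; against C: (-3)p + 8(1−p) = −11p + 8.
Setting these equal: 5p + 3 = −11p + 8 ⇒ 16p = 5 ⇒ p = 5/16, and the value is (5)·(5/16) + 3 = 73/16.
For the keeper: with q = P(L), equating Mid's and High's payoffs gives 11q − 3 = −5q + 8 ⇒ q = 11/16.

73/16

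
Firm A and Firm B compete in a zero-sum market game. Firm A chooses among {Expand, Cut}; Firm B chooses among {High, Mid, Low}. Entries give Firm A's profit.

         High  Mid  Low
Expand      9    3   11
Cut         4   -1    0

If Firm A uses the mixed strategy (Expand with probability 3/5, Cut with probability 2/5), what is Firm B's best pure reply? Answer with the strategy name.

Mid

If Firm B plays High, Firm A's expected payoff is (3/5)·9 + (2/5)·4 = 7.
If Firm B plays Mid, Firm A's expected payoff is (3/5)·3 + (2/5)·(-1) = 7/5.
If Firm B plays Low, Firm A's expected payoff is (3/5)·11 + (2/5)·0 = 33/5.
Firm B minimizes Firm A's payoff; the smallest is 7/5, so the best response is Mid.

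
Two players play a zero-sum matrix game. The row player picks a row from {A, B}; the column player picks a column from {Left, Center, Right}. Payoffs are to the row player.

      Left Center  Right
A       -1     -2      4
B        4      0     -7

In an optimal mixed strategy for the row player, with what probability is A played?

Row minima: A → -2, B → -7; maximin = -2.
Column maxima: Left → 4, Center → 0, Right → 4; minimax = 0.
-2 ≠ 0, so there is no saddle point; optimal play is mixed.
Left is strictly dominated by Center (it gives the row player strictly more in every row), so the column player never plays it.
On the remaining 2×2 (A, B vs Center, Right):
Let the row player play A with probability p. Expected payoff against Center: (-2)p + 0(1−p) = −2p; against Right: 4p + (-7)(1−p) = 11p − 7.
Setting these equal: −2p = 11p − 7 ⇒ −13p = -7 ⇒ p = 7/13, and the value is (-2)·(7/13) = -14/13.
For the column player: with q = P(Center), equating A's and B's payoffs gives −6q + 4 = 7q − 7 ⇒ q = 11/13.

7/13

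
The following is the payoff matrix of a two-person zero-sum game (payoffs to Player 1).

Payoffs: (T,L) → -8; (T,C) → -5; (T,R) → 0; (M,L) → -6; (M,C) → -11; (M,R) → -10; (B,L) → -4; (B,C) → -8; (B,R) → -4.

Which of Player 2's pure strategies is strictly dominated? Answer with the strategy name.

C holds Player 1's payoff strictly below R in every row: -5 < 0, -11 < -10, -8 < -4.
So R is strictly dominated for Player 2.

R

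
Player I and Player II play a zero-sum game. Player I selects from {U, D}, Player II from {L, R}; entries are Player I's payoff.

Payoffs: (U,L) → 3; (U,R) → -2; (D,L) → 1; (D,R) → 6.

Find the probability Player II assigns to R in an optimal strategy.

1/5

Row minima: U → -2, D → 1; maximin = 1.
Column maxima: L → 3, R → 6; minimax = 3.
1 ≠ 3, so there is no saddle point; optimal play is mixed.
Let Player I play U with probability p. Expected payoff against L: 3p + 1(1−p) = 2p + 1; against R: (-2)p + 6(1−p) = −8p + 6.
Setting these equal: 2p + 1 = −8p + 6 ⇒ 10p = 5 ⇒ p = 1/2, and the value is (2)·(1/2) + 1 = 2.
For Player II: with q = P(L), equating U's and D's payoffs gives 5q − 2 = −5q + 6 ⇒ q = 4/5.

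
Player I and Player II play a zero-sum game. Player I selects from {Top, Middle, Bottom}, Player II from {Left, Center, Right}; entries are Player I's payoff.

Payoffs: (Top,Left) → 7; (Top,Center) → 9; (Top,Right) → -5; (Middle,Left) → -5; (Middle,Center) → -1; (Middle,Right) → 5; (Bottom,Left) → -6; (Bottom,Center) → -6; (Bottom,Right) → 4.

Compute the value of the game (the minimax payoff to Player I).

5/11

Row minima: Top → -5, Middle → -5, Bottom → -6; maximin = -5.
Column maxima: Left → 7, Center → 9, Right → 5; minimax = 5.
-5 ≠ 5, so there is no saddle point; optimal play is mixed.
Bottom is strictly dominated by Middle, so Player I never plays it.
With Bottom eliminated, Center is strictly dominated by Left (it gives Player I strictly more in every remaining row), so Player II never plays it.
On the remaining 2×2 (Top, Middle vs Left, Right):
Let Player I play Top with probability p. Expected payoff against Left: 7p + (-5)(1−p) = 12p − 5; against Right: (-5)p + 5(1−p) = −10p + 5.
Setting these equal: 12p − 5 = −10p + 5 ⇒ 22p = 10 ⇒ p = 5/11, and the value is (12)·(5/11) − 5 = 5/11.
For Player II: with q = P(Left), equating Top's and Middle's payoffs gives 12q − 5 = −10q + 5 ⇒ q = 5/11.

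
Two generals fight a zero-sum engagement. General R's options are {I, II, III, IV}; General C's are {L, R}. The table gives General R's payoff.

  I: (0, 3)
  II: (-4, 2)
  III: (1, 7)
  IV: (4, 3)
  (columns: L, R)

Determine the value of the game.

Row minima: I → 0, II → -4, III → 1, IV → 3; maximin = 3.
Column maxima: L → 4, R → 7; minimax = 4.
3 ≠ 4, so there is no saddle point; optimal play is mixed.
I is strictly dominated by III, so General R never plays it.
II is strictly dominated by III, so General R never plays it.
On the remaining 2×2 (III, IV vs L, R):
Let General R play III with probability p. Expected payoff against L: 1p + 4(1−p) = −3p + 4; against R: 7p + 3(1−p) = 4p + 3.
Setting these equal: −3p + 4 = 4p + 3 ⇒ −7p = -1 ⇒ p = 1/7, and the value is (-3)·(1/7) + 4 = 25/7.
For General C: with q = P(L), equating III's and IV's payoffs gives −6q + 7 = q + 3 ⇒ q = 4/7.

25/7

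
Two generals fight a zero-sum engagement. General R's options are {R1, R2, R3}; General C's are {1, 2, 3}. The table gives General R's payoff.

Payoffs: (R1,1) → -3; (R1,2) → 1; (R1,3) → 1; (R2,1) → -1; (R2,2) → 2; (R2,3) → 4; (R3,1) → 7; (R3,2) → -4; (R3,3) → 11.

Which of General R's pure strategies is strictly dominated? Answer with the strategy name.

R1

R2 gives a strictly higher payoff than R1 against every column: -1 > -3, 2 > 1, 4 > 1.
So R1 is strictly dominated and General R never plays it.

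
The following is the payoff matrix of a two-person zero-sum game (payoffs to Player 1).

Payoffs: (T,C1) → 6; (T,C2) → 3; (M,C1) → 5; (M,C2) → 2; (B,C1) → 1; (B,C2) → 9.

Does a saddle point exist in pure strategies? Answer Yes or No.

No

Row minima: T → 3, M → 2, B → 1; maximin = 3.
Column maxima: C1 → 6, C2 → 9; minimax = 6.
3 ≠ 6, so no pure-strategy equilibrium exists.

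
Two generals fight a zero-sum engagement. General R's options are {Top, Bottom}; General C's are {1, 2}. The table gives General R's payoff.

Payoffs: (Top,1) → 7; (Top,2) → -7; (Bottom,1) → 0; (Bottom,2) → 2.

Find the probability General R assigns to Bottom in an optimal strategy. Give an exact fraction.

7/8

Row minima: Top → -7, Bottom → 0; maximin = 0.
Column maxima: 1 → 7, 2 → 2; minimax = 2.
0 ≠ 2, so there is no saddle point; optimal play is mixed.
Let General R play Top with probability p. Expected payoff against 1: 7p + 0(1−p) = 7p; against 2: (-7)p + 2(1−p) = −9p + 2.
Setting these equal: 7p = −9p + 2 ⇒ 16p = 2 ⇒ p = 1/8, and the value is (7)·(1/8) = 7/8.
For General C: with q = P(1), equating Top's and Bottom's payoffs gives 14q − 7 = −2q + 2 ⇒ q = 9/16.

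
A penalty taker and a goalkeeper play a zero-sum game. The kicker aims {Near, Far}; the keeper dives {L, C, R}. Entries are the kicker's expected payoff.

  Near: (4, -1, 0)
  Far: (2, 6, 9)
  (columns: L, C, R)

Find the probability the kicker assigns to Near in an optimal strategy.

Row minima: Near → -1, Far → 2; maximin = 2.
Column maxima: L → 4, C → 6, R → 9; minimax = 4.
2 ≠ 4, so there is no saddle point; optimal play is mixed.
R is strictly dominated by C (it gives the kicker strictly more in every row), so the keeper never plays it.
On the remaining 2×2 (Near, Far vs L, C):
Let the kicker play Near with probability p. Expected payoff against L: 4p + 2(1−p) = 2p + 2; against C: (-1)p + 6(1−p) = −7p + 6.
Setting these equal: 2p + 2 = −7p + 6 ⇒ 9p = 4 ⇒ p = 4/9, and the value is (2)·(4/9) + 2 = 26/9.
For the keeper: with q = P(L), equating Near's and Far's payoffs gives 5q − 1 = −4q + 6 ⇒ q = 7/9.

4/9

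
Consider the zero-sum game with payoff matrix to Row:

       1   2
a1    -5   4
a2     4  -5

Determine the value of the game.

-1/2

Row minima: a1 → -5, a2 → -5; maximin = -5.
Column maxima: 1 → 4, 2 → 4; minimax = 4.
-5 ≠ 4, so there is no saddle point; optimal play is mixed.
Let Row play a1 with probability p. Expected payoff against 1: (-5)p + 4(1−p) = −9p + 4; against 2: 4p + (-5)(1−p) = 9p − 5.
Setting these equal: −9p + 4 = 9p − 5 ⇒ −18p = -9 ⇒ p = 1/2, and the value is (-9)·(1/2) + 4 = -1/2.
For Column: with q = P(1), equating a1's and a2's payoffs gives −9q + 4 = 9q − 5 ⇒ q = 1/2.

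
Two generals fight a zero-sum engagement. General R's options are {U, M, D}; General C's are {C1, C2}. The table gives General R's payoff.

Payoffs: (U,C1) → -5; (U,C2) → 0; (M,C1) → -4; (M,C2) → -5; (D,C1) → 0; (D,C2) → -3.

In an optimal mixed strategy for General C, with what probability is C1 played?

Row minima: U → -5, M → -5, D → -3; maximin = -3.
Column maxima: C1 → 0, C2 → 0; minimax = 0.
-3 ≠ 0, so there is no saddle point; optimal play is mixed.
M is strictly dominated by D, so General R never plays it.
On the remaining 2×2 (U, D vs C1, C2):
Let General R play U with probability p. Expected payoff against C1: (-5)p + 0(1−p) = −5p; against C2: 0p + (-3)(1−p) = 3p − 3.
Setting these equal: −5p = 3p − 3 ⇒ −8p = -3 ⇒ p = 3/8, and the value is (-5)·(3/8) = -15/8.
For General C: with q = P(C1), equating U's and D's payoffs gives −5q = 3q − 3 ⇒ q = 3/8.

3/8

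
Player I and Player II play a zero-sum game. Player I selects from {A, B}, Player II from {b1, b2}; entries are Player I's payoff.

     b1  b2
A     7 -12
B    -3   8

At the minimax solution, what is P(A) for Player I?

Row minima: A → -12, B → -3; maximin = -3.
Column maxima: b1 → 7, b2 → 8; minimax = 7.
-3 ≠ 7, so there is no saddle point; optimal play is mixed.
Let Player I play A with probability p. Expected payoff against b1: 7p + (-3)(1−p) = 10p − 3; against b2: (-12)p + 8(1−p) = −20p + 8.
Setting these equal: 10p − 3 = −20p + 8 ⇒ 30p = 11 ⇒ p = 11/30, and the value is (10)·(11/30) − 3 = 2/3.
For Player II: with q = P(b1), equating A's and B's payoffs gives 19q − 12 = −11q + 8 ⇒ q = 2/3.

11/30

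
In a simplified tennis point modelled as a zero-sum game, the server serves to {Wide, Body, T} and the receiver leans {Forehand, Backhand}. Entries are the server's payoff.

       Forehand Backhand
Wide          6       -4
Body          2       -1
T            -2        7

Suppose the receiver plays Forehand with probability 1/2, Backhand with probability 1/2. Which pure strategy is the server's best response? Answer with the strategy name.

T

Expected payoff of Wide: (1/2)·6 + (1/2)·(-4) = 1.
Expected payoff of Body: (1/2)·2 + (1/2)·(-1) = 1/2.
Expected payoff of T: (1/2)·(-2) + (1/2)·7 = 5/2.
The largest is 5/2, so the server's best response is T.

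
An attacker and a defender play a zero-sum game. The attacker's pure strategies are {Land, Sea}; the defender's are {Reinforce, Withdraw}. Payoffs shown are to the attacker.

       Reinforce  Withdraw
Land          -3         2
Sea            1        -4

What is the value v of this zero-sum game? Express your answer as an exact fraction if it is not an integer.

Row minima: Land → -3, Sea → -4; maximin = -3.
Column maxima: Reinforce → 1, Withdraw → 2; minimax = 1.
-3 ≠ 1, so there is no saddle point; optimal play is mixed.
Let the attacker play Land with probability p. Expected payoff against Reinforce: (-3)p + 1(1−p) = −4p + 1; against Withdraw: 2p + (-4)(1−p) = 6p − 4.
Setting these equal: −4p + 1 = 6p − 4 ⇒ −10p = -5 ⇒ p = 1/2, and the value is (-4)·(1/2) + 1 = -1.
For the defender: with q = P(Reinforce), equating Land's and Sea's payoffs gives −5q + 2 = 5q − 4 ⇒ q = 3/5.

-1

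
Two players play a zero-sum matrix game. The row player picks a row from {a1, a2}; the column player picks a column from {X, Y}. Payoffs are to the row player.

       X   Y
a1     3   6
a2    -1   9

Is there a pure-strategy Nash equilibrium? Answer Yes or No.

Row minima: a1 → 3, a2 → -1; maximin = 3.
Column maxima: X → 3, Y → 9; minimax = 3.
maximin = minimax = 3, so a saddle point exists.

Yes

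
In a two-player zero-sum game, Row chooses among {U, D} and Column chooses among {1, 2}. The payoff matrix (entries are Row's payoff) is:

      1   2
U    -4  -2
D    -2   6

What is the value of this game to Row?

Row minima: U → -4, D → -2; maximin = -2.
Column maxima: 1 → -2, 2 → 6; minimax = -2.
Since maximin = minimax = -2, there is a saddle point and the value is -2.

-2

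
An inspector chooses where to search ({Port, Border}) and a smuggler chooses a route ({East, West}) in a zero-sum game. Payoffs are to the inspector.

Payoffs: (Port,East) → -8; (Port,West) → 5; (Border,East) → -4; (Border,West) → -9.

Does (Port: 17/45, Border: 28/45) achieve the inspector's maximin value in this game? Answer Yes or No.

Against East this mix gives (17/45)·(-8) + (28/45)·(-4) = -248/45.
Against West this mix gives (17/45)·5 + (28/45)·(-9) = -167/45.
The smuggler will play East, holding the inspector to -248/45. Shifting weight toward the row that does better against East would raise this floor (the equalizing mix achieves -46/9 against both East and West), so the proposed strategy is not optimal.

No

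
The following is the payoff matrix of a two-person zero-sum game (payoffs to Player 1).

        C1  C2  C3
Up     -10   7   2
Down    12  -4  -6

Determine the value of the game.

Row minima: Up → -10, Down → -6; maximin = -6.
Column maxima: C1 → 12, C2 → 7, C3 → 2; minimax = 2.
-6 ≠ 2, so there is no saddle point; optimal play is mixed.
C2 is strictly dominated by C3 (it gives Player 1 strictly more in every row), so Player 2 never plays it.
On the remaining 2×2 (Up, Down vs C1, C3):
Let Player 1 play Up with probability p. Expected payoff against C1: (-10)p + 12(1−p) = −22p + 12; against C3: 2p + (-6)(1−p) = 8p − 6.
Setting these equal: −22p + 12 = 8p − 6 ⇒ −30p = -18 ⇒ p = 3/5, and the value is (-22)·(3/5) + 12 = -6/5.
For Player 2: with q = P(C1), equating Up's and Down's payoffs gives −12q + 2 = 18q − 6 ⇒ q = 4/15.

-6/5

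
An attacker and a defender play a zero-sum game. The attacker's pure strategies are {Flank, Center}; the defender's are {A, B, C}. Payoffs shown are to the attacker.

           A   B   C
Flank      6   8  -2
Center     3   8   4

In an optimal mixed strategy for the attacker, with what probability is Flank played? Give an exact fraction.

1/9

Row minima: Flank → -2, Center → 3; maximin = 3.
Column maxima: A → 6, B → 8, C → 4; minimax = 4.
3 ≠ 4, so there is no saddle point; optimal play is mixed.
B is strictly dominated by A (it gives the attacker strictly more in every row), so the defender never plays it.
On the remaining 2×2 (Flank, Center vs A, C):
Let the attacker play Flank with probability p. Expected payoff against A: 6p + 3(1−p) = 3p + 3; against C: (-2)p + 4(1−p) = −6p + 4.
Setting these equal: 3p + 3 = −6p + 4 ⇒ 9p = 1 ⇒ p = 1/9, and the value is (3)·(1/9) + 3 = 10/3.
For the defender: with q = P(A), equating Flank's and Center's payoffs gives 8q − 2 = −q + 4 ⇒ q = 2/3.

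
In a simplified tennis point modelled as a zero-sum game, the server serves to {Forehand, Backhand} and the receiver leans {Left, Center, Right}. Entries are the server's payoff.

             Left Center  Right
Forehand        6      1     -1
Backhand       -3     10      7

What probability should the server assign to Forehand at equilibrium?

10/17

Row minima: Forehand → -1, Backhand → -3; maximin = -1.
Column maxima: Left → 6, Center → 10, Right → 7; minimax = 6.
-1 ≠ 6, so there is no saddle point; optimal play is mixed.
Center is strictly dominated by Right (it gives the server strictly more in every row), so the receiver never plays it.
On the remaining 2×2 (Forehand, Backhand vs Left, Right):
Let the server play Forehand with probability p. Expected payoff against Left: 6p + (-3)(1−p) = 9p − 3; against Right: (-1)p + 7(1−p) = −8p + 7.
Setting these equal: 9p − 3 = −8p + 7 ⇒ 17p = 10 ⇒ p = 10/17, and the value is (9)·(10/17) − 3 = 39/17.
For the receiver: with q = P(Left), equating Forehand's and Backhand's payoffs gives 7q − 1 = −10q + 7 ⇒ q = 8/17.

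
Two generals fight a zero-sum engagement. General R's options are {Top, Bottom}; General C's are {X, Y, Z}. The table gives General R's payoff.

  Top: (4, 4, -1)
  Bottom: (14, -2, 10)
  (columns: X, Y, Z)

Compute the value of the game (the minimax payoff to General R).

38/17

Row minima: Top → -1, Bottom → -2; maximin = -1.
Column maxima: X → 14, Y → 4, Z → 10; minimax = 4.
-1 ≠ 4, so there is no saddle point; optimal play is mixed.
X is strictly dominated by Z (it gives General R strictly more in every row), so General C never plays it.
On the remaining 2×2 (Top, Bottom vs Y, Z):
Let General R play Top with probability p. Expected payoff against Y: 4p + (-2)(1−p) = 6p − 2; against Z: (-1)p + 10(1−p) = −11p + 10.
Setting these equal: 6p − 2 = −11p + 10 ⇒ 17p = 12 ⇒ p = 12/17, and the value is (6)·(12/17) − 2 = 38/17.
For General C: with q = P(Y), equating Top's and Bottom's payoffs gives 5q − 1 = −12q + 10 ⇒ q = 11/17.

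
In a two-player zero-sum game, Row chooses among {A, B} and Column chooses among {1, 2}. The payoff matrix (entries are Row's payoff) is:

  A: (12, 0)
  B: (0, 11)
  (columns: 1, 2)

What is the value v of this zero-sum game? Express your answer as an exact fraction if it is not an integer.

132/23

Row minima: A → 0, B → 0; maximin = 0.
Column maxima: 1 → 12, 2 → 11; minimax = 11.
0 ≠ 11, so there is no saddle point; optimal play is mixed.
Let Row play A with probability p. Expected payoff against 1: 12p + 0(1−p) = 12p; against 2: 0p + 11(1−p) = −11p + 11.
Setting these equal: 12p = −11p + 11 ⇒ 23p = 11 ⇒ p = 11/23, and the value is (12)·(11/23) = 132/23.
For Column: with q = P(1), equating A's and B's payoffs gives 12q = −11q + 11 ⇒ q = 11/23.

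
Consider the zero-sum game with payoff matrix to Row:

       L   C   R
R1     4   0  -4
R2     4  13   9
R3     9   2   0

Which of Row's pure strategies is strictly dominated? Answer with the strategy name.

R1

R3 gives a strictly higher payoff than R1 against every column: 9 > 4, 2 > 0, 0 > -4.
So R1 is strictly dominated and Row never plays it.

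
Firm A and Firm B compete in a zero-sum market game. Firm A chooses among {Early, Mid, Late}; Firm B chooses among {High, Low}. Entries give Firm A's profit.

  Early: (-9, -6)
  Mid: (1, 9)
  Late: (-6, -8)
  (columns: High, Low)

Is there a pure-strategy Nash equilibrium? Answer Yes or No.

Yes

Row minima: Early → -9, Mid → 1, Late → -8; maximin = 1.
Column maxima: High → 1, Low → 9; minimax = 1.
maximin = minimax = 1, so a saddle point exists.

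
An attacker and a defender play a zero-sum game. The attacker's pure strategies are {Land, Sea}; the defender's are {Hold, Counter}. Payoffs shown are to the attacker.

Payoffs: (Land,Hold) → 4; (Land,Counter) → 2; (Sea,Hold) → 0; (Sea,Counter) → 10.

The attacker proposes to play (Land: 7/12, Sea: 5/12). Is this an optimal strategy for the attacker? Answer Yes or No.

Against Hold this mix gives (7/12)·4 + (5/12)·0 = 7/3.
Against Counter this mix gives (7/12)·2 + (5/12)·10 = 16/3.
The defender will play Hold, holding the attacker to 7/3. Shifting weight toward the row that does better against Hold would raise this floor (the equalizing mix achieves 10/3 against both Hold and Counter), so the proposed strategy is not optimal.

No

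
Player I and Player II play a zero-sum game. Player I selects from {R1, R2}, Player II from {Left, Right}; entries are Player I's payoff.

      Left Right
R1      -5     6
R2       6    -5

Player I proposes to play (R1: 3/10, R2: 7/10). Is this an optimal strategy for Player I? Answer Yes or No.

No

Against Left this mix gives (3/10)·(-5) + (7/10)·6 = 27/10.
Against Right this mix gives (3/10)·6 + (7/10)·(-5) = -17/10.
Player II will play Right, holding Player I to -17/10. Shifting weight toward the row that does better against Right would raise this floor (the equalizing mix achieves 1/2 against both Right and Left), so the proposed strategy is not optimal.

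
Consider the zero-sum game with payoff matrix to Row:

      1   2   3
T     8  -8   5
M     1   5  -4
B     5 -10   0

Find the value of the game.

Row minima: T → -8, M → -4, B → -10; maximin = -4.
Column maxima: 1 → 8, 2 → 5, 3 → 5; minimax = 5.
-4 ≠ 5, so there is no saddle point; optimal play is mixed.
B is strictly dominated by T, so Row never plays it.
1 is strictly dominated by 3 (it gives Row strictly more in every row), so Column never plays it.
On the remaining 2×2 (T, M vs 2, 3):
Let Row play T with probability p. Expected payoff against 2: (-8)p + 5(1−p) = −13p + 5; against 3: 5p + (-4)(1−p) = 9p − 4.
Setting these equal: −13p + 5 = 9p − 4 ⇒ −22p = -9 ⇒ p = 9/22, and the value is (-13)·(9/22) + 5 = -7/22.
For Column: with q = P(2), equating T's and M's payoffs gives −13q + 5 = 9q − 4 ⇒ q = 9/22.

-7/22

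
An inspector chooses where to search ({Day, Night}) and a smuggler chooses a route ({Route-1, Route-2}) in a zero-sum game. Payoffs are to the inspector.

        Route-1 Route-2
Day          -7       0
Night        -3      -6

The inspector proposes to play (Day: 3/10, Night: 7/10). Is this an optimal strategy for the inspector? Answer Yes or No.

Against Route-1 this mix gives (3/10)·(-7) + (7/10)·(-3) = -21/5.
Against Route-2 this mix gives (3/10)·0 + (7/10)·(-6) = -21/5.
All of the smuggler's active replies (Route-1, Route-2) yield -21/5, and no column does worse for the inspector. The mix makes the smuggler indifferent and guarantees -21/5, so it is optimal.

Yes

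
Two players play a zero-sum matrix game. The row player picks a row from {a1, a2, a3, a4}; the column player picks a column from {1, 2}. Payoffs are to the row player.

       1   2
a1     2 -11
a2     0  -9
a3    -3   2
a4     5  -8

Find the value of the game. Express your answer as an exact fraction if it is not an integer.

-7/9

Row minima: a1 → -11, a2 → -9, a3 → -3, a4 → -8; maximin = -3.
Column maxima: 1 → 5, 2 → 2; minimax = 2.
-3 ≠ 2, so there is no saddle point; optimal play is mixed.
a1 is strictly dominated by a4, so the row player never plays it.
a2 is strictly dominated by a4, so the row player never plays it.
On the remaining 2×2 (a3, a4 vs 1, 2):
Let the row player play a3 with probability p. Expected payoff against 1: (-3)p + 5(1−p) = −8p + 5; against 2: 2p + (-8)(1−p) = 10p − 8.
Setting these equal: −8p + 5 = 10p − 8 ⇒ −18p = -13 ⇒ p = 13/18, and the value is (-8)·(13/18) + 5 = -7/9.
For the column player: with q = P(1), equating a3's and a4's payoffs gives −5q + 2 = 13q − 8 ⇒ q = 5/9.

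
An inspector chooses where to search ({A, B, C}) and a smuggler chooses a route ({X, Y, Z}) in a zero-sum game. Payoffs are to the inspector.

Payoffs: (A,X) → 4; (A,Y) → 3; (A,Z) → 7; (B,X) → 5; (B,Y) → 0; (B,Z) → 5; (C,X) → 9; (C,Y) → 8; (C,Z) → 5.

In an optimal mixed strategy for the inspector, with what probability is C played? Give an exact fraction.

4/7

Row minima: A → 3, B → 0, C → 5; maximin = 5.
Column maxima: X → 9, Y → 8, Z → 7; minimax = 7.
5 ≠ 7, so there is no saddle point; optimal play is mixed.
X is strictly dominated by Y (it gives the inspector strictly more in every row), so the smuggler never plays it.
With X eliminated, B is strictly dominated by A (A gives the inspector strictly more in every remaining column), so the inspector never plays it.
On the remaining 2×2 (A, C vs Y, Z):
Let the inspector play A with probability p. Expected payoff against Y: 3p + 8(1−p) = −5p + 8; against Z: 7p + 5(1−p) = 2p + 5.
Setting these equal: −5p + 8 = 2p + 5 ⇒ −7p = -3 ⇒ p = 3/7, and the value is (-5)·(3/7) + 8 = 41/7.
For the smuggler: with q = P(Y), equating A's and C's payoffs gives −4q + 7 = 3q + 5 ⇒ q = 2/7.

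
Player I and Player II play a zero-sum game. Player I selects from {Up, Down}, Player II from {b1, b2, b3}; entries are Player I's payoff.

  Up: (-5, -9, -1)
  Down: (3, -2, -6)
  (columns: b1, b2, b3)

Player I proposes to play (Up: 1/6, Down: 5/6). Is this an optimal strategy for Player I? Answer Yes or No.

No

Against b1 this mix gives (1/6)·(-5) + (5/6)·3 = 5/3.
Against b2 this mix gives (1/6)·(-9) + (5/6)·(-2) = -19/6.
Against b3 this mix gives (1/6)·(-1) + (5/6)·(-6) = -31/6.
Player II will play b3, holding Player I to -31/6. Shifting weight toward the row that does better against b3 would raise this floor (the equalizing mix achieves -13/3 against both b3 and b2), so the proposed strategy is not optimal.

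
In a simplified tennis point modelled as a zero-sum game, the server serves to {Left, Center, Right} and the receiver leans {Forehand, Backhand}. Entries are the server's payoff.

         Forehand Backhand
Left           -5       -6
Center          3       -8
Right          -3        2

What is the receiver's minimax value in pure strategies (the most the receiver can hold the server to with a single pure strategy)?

Column maxima: Forehand → 3, Backhand → 2.
The smallest of these is 2.

2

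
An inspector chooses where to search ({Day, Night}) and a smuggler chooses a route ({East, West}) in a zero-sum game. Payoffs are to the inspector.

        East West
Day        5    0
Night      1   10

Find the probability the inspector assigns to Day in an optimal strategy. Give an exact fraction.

9/14

Row minima: Day → 0, Night → 1; maximin = 1.
Column maxima: East → 5, West → 10; minimax = 5.
1 ≠ 5, so there is no saddle point; optimal play is mixed.
Let the inspector play Day with probability p. Expected payoff against East: 5p + 1(1−p) = 4p + 1; against West: 0p + 10(1−p) = −10p + 10.
Setting these equal: 4p + 1 = −10p + 10 ⇒ 14p = 9 ⇒ p = 9/14, and the value is (4)·(9/14) + 1 = 25/7.
For the smuggler: with q = P(East), equating Day's and Night's payoffs gives 5q = −9q + 10 ⇒ q = 5/7.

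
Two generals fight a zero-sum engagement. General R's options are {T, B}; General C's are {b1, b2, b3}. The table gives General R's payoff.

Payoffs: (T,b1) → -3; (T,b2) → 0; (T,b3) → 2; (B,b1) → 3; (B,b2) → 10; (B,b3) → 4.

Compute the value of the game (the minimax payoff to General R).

3

Row minima: T → -3, B → 3; maximin = 3.
Column maxima: b1 → 3, b2 → 10, b3 → 4; minimax = 3.
Since maximin = minimax = 3, there is a saddle point and the value is 3.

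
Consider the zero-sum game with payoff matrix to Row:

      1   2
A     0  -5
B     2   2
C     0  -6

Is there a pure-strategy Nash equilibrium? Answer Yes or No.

Yes

Row minima: A → -5, B → 2, C → -6; maximin = 2.
Column maxima: 1 → 2, 2 → 2; minimax = 2.
maximin = minimax = 2, so a saddle point exists.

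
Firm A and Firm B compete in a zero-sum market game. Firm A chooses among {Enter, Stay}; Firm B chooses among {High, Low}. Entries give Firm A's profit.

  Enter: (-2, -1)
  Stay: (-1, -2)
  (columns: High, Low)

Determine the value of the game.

Row minima: Enter → -2, Stay → -2; maximin = -2.
Column maxima: High → -1, Low → -1; minimax = -1.
-2 ≠ -1, so there is no saddle point; optimal play is mixed.
Let Firm A play Enter with probability p. Expected payoff against High: (-2)p + (-1)(1−p) = −p − 1; against Low: (-1)p + (-2)(1−p) = p − 2.
Setting these equal: −p − 1 = p − 2 ⇒ −2p = -1 ⇒ p = 1/2, and the value is (-1)·(1/2) − 1 = -3/2.
For Firm B: with q = P(High), equating Enter's and Stay's payoffs gives −q − 1 = q − 2 ⇒ q = 1/2.

-3/2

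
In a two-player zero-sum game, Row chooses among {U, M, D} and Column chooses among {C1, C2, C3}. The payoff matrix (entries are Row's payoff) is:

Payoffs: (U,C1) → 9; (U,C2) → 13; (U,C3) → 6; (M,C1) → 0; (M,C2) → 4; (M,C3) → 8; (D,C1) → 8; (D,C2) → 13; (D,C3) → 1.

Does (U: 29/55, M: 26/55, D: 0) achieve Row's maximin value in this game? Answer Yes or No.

No

Against C1 this mix gives (29/55)·9 + (26/55)·0 = 261/55.
Against C2 this mix gives (29/55)·13 + (26/55)·4 = 481/55.
Against C3 this mix gives (29/55)·6 + (26/55)·8 = 382/55.
Column will play C1, holding Row to 261/55. Shifting weight toward the row that does better against C1 would raise this floor (the equalizing mix achieves 72/11 against both C1 and C3), so the proposed strategy is not optimal.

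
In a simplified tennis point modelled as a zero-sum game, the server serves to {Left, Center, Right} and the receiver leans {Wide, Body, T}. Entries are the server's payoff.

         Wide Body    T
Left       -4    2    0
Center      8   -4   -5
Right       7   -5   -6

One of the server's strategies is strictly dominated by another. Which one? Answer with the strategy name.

Right

Center gives a strictly higher payoff than Right against every column: 8 > 7, -4 > -5, -5 > -6.
So Right is strictly dominated and the server never plays it.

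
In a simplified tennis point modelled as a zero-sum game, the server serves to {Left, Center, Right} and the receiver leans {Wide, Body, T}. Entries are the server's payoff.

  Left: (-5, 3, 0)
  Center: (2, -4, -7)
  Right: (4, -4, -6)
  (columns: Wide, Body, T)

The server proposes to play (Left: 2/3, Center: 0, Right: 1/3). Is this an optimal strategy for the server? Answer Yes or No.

Yes

Against Wide this mix gives (2/3)·(-5) + (1/3)·4 = -2.
Against Body this mix gives (2/3)·3 + (1/3)·(-4) = 2/3.
Against T this mix gives (2/3)·0 + (1/3)·(-6) = -2.
All of the receiver's active replies (Wide, T) yield -2, and no column does worse for the server. The mix makes the receiver indifferent and guarantees -2, so it is optimal.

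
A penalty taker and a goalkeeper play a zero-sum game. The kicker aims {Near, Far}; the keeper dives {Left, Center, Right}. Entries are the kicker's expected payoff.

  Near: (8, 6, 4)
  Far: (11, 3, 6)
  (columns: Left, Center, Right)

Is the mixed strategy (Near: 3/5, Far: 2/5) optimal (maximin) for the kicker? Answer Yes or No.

Yes

Against Left this mix gives (3/5)·8 + (2/5)·11 = 46/5.
Against Center this mix gives (3/5)·6 + (2/5)·3 = 24/5.
Against Right this mix gives (3/5)·4 + (2/5)·6 = 24/5.
All of the keeper's active replies (Center, Right) yield 24/5, and no column does worse for the kicker. The mix makes the keeper indifferent and guarantees 24/5, so it is optimal.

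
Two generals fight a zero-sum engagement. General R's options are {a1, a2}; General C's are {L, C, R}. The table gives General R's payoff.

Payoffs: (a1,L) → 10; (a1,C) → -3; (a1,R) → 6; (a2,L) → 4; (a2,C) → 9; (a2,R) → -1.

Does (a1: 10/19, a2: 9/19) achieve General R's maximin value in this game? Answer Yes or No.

Yes

Against L this mix gives (10/19)·10 + (9/19)·4 = 136/19.
Against C this mix gives (10/19)·(-3) + (9/19)·9 = 51/19.
Against R this mix gives (10/19)·6 + (9/19)·(-1) = 51/19.
All of General C's active replies (C, R) yield 51/19, and no column does worse for General R. The mix makes General C indifferent and guarantees 51/19, so it is optimal.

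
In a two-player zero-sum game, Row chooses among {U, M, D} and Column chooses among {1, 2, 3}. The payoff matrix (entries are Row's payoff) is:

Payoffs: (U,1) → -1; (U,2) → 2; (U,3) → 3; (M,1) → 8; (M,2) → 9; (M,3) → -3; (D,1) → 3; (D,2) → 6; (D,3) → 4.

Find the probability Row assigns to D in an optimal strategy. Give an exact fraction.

Row minima: U → -1, M → -3, D → 3; maximin = 3.
Column maxima: 1 → 8, 2 → 9, 3 → 4; minimax = 4.
3 ≠ 4, so there is no saddle point; optimal play is mixed.
U is strictly dominated by D, so Row never plays it.
2 is strictly dominated by 1 (it gives Row strictly more in every row), so Column never plays it.
On the remaining 2×2 (M, D vs 1, 3):
Let Row play M with probability p. Expected payoff against 1: 8p + 3(1−p) = 5p + 3; against 3: (-3)p + 4(1−p) = −7p + 4.
Setting these equal: 5p + 3 = −7p + 4 ⇒ 12p = 1 ⇒ p = 1/12, and the value is (5)·(1/12) + 3 = 41/12.
For Column: with q = P(1), equating M's and D's payoffs gives 11q − 3 = −q + 4 ⇒ q = 7/12.

11/12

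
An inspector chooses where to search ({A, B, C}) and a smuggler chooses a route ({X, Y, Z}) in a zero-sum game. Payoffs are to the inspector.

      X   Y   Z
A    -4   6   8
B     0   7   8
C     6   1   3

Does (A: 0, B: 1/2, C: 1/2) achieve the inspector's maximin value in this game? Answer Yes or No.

No

Against X this mix gives (1/2)·0 + (1/2)·6 = 3.
Against Y this mix gives (1/2)·7 + (1/2)·1 = 4.
Against Z this mix gives (1/2)·8 + (1/2)·3 = 11/2.
The smuggler will play X, holding the inspector to 3. Shifting weight toward the row that does better against X would raise this floor (the equalizing mix achieves 7/2 against both X and Y), so the proposed strategy is not optimal.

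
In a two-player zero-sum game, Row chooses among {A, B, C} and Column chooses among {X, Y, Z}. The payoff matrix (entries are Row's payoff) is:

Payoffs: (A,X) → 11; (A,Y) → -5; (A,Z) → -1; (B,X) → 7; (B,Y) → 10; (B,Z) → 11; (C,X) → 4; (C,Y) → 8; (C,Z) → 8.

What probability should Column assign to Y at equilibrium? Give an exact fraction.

4/19

Row minima: A → -5, B → 7, C → 4; maximin = 7.
Column maxima: X → 11, Y → 10, Z → 11; minimax = 10.
7 ≠ 10, so there is no saddle point; optimal play is mixed.
C is strictly dominated by B, so Row never plays it.
With C eliminated, Z is strictly dominated by Y (it gives Row strictly more in every remaining row), so Column never plays it.
On the remaining 2×2 (A, B vs X, Y):
Let Row play A with probability p. Expected payoff against X: 11p + 7(1−p) = 4p + 7; against Y: (-5)p + 10(1−p) = −15p + 10.
Setting these equal: 4p + 7 = −15p + 10 ⇒ 19p = 3 ⇒ p = 3/19, and the value is (4)·(3/19) + 7 = 145/19.
For Column: with q = P(X), equating A's and B's payoffs gives 16q − 5 = −3q + 10 ⇒ q = 15/19.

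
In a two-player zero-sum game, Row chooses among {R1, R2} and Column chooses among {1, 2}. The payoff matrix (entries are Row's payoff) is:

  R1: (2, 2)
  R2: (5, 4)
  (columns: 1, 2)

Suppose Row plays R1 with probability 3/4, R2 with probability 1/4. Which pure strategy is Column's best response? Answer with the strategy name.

If Column plays 1, Row's expected payoff is (3/4)·2 + (1/4)·5 = 11/4.
If Column plays 2, Row's expected payoff is (3/4)·2 + (1/4)·4 = 5/2.
Column minimizes Row's payoff; the smallest is 5/2, so the best response is 2.

2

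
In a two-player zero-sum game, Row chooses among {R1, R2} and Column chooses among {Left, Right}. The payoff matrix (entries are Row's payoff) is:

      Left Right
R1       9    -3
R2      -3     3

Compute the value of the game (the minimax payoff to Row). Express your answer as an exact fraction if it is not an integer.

Row minima: R1 → -3, R2 → -3; maximin = -3.
Column maxima: Left → 9, Right → 3; minimax = 3.
-3 ≠ 3, so there is no saddle point; optimal play is mixed.
Let Row play R1 with probability p. Expected payoff against Left: 9p + (-3)(1−p) = 12p − 3; against Right: (-3)p + 3(1−p) = −6p + 3.
Setting these equal: 12p − 3 = −6p + 3 ⇒ 18p = 6 ⇒ p = 1/3, and the value is (12)·(1/3) − 3 = 1.
For Column: with q = P(Left), equating R1's and R2's payoffs gives 12q − 3 = −6q + 3 ⇒ q = 1/3.

1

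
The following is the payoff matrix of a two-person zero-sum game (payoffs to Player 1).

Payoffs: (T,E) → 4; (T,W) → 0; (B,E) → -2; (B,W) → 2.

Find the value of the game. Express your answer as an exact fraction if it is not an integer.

1

Row minima: T → 0, B → -2; maximin = 0.
Column maxima: E → 4, W → 2; minimax = 2.
0 ≠ 2, so there is no saddle point; optimal play is mixed.
Let Player 1 play T with probability p. Expected payoff against E: 4p + (-2)(1−p) = 6p − 2; against W: 0p + 2(1−p) = −2p + 2.
Setting these equal: 6p − 2 = −2p + 2 ⇒ 8p = 4 ⇒ p = 1/2, and the value is (6)·(1/2) − 2 = 1.
For Player 2: with q = P(E), equating T's and B's payoffs gives 4q = −4q + 2 ⇒ q = 1/4.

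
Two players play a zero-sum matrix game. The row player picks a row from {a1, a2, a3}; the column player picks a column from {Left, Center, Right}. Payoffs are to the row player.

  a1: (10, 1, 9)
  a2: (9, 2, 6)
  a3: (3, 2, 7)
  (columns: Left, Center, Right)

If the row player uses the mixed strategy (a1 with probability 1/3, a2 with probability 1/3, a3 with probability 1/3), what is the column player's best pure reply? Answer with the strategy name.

Center

If the column player plays Left, the row player's expected payoff is (1/3)·10 + (1/3)·9 + (1/3)·3 = 22/3.
If the column player plays Center, the row player's expected payoff is (1/3)·1 + (1/3)·2 + (1/3)·2 = 5/3.
If the column player plays Right, the row player's expected payoff is (1/3)·9 + (1/3)·6 + (1/3)·7 = 22/3.
The column player minimizes the row player's payoff; the smallest is 5/3, so the best response is Center.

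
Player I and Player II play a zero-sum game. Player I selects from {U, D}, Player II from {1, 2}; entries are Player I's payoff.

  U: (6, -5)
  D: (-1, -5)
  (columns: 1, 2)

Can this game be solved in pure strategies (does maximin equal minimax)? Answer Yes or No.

Yes

Row minima: U → -5, D → -5; maximin = -5.
Column maxima: 1 → 6, 2 → -5; minimax = -5.
maximin = minimax = -5, so a saddle point exists.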